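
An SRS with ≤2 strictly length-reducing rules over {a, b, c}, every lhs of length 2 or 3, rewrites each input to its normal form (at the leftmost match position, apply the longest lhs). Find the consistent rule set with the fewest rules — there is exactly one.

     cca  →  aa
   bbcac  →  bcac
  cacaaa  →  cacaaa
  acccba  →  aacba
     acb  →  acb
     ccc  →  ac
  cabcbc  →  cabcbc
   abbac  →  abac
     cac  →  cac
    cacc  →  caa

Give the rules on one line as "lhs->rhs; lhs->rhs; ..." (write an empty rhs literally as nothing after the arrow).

  | cca => aa
  | bbcac => bcac
  | cacaaa
  | acccba => aacba

bb->b; cc->a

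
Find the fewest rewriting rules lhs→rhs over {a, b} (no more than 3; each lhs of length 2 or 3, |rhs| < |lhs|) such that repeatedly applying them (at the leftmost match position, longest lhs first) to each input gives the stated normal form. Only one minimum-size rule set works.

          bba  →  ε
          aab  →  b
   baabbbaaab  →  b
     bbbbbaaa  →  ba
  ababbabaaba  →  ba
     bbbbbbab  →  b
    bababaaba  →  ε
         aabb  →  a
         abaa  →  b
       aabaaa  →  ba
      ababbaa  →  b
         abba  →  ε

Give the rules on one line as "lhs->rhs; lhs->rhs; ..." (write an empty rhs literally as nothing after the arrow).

aa->; ab->b; bb->a

  | bba => aa => ε
  | aab => b
  | baabbbaaab => bbbbaaab => abbaaab => bbaaab => aaaab => aab => b
  | bbbbbaaa => abbbaaa => bbbaaa => abaaa => baaa => ba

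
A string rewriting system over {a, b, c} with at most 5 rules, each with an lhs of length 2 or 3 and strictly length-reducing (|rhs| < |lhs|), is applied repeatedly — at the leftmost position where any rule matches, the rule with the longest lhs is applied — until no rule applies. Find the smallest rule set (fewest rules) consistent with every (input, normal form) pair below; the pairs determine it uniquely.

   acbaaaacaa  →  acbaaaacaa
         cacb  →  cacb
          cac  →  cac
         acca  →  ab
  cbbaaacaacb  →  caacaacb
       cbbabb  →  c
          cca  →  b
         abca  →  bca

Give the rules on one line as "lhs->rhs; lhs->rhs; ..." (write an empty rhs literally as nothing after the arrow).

  | acbaaaacaa
  | cacb
  | cac
  | acca => ab

abc->bc; bb->; bba->; cca->b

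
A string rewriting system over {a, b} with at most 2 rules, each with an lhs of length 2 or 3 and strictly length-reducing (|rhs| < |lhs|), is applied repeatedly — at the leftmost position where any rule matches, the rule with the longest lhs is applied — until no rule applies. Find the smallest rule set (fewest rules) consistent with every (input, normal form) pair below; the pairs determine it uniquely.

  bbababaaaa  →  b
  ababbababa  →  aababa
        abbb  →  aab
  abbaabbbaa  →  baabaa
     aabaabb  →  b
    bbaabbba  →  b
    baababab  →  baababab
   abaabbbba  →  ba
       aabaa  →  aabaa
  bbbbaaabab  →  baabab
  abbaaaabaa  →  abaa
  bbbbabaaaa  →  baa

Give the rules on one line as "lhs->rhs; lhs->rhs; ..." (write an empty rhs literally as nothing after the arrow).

  | bbababaaaa => aababaaaa => aababba => aabaaa => aabb => aaa => b
  | ababbababa => abaaababa => abbbaba => aababa
  | abbb => aab
  | abbaabbbaa => aaaabbbaa => babbbaa => baabaa

aaa->b; bb->a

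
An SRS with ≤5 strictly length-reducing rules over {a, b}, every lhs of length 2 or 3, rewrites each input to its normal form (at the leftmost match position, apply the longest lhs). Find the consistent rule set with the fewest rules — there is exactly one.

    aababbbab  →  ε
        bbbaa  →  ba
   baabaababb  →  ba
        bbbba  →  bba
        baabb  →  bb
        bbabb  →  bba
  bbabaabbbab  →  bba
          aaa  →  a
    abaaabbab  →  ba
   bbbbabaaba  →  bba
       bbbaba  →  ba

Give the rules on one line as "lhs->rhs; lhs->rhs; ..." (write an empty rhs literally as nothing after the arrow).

aa->a; aab->; ab->a; bbb->b

  | aababbbab => abbbab => abbab => abab => aab => ε
  | bbbaa => baa => ba
  | baabaababb => baababb => babb => bab => ba
  | bbbba => bba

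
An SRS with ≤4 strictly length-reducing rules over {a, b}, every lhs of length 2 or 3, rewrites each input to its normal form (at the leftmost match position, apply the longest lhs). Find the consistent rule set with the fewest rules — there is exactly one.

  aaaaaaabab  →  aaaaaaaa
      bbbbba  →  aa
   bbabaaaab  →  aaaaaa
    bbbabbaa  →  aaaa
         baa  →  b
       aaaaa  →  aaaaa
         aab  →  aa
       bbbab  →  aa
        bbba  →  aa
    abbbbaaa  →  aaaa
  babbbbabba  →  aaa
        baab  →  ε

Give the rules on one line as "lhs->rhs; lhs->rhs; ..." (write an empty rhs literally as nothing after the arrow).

  | aaaaaaabab => aaaaaaaab => aaaaaaaa
  | bbbbba => abbba => abba => aba => aa
  | bbabaaaab => aabaaaab => aaaaaab => aaaaaa
  | bbbabbaa => ababbaa => aabbaa => aabaa => aaaa

ab->a; ba->b; bab->; bb->a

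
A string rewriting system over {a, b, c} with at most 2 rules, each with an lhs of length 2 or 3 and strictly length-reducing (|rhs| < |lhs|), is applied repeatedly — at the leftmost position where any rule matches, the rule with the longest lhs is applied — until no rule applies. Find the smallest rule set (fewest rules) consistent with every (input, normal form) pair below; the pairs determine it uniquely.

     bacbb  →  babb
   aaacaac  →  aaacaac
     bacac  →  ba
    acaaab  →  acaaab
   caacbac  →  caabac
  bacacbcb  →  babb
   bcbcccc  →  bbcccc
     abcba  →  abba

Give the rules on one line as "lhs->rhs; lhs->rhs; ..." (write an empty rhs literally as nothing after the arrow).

  | bacbb => babb
  | aaacaac
  | bacac => ba
  | acaaab

cac->; cb->b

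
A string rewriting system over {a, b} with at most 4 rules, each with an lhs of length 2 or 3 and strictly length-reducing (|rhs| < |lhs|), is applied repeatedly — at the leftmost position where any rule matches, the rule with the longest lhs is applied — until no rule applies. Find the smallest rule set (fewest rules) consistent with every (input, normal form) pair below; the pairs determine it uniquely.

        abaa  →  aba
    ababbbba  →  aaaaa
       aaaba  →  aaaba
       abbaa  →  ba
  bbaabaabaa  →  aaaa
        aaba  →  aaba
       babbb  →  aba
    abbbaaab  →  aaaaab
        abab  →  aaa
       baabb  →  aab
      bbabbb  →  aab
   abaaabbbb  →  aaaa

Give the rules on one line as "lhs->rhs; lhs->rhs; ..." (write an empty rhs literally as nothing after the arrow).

  | abaa => aba
  | ababbbba => aaabbba => aababa => aaaaa
  | aaaba
  | abbaa => baaa => baa => ba

abb->ba; baa->ba; bab->aa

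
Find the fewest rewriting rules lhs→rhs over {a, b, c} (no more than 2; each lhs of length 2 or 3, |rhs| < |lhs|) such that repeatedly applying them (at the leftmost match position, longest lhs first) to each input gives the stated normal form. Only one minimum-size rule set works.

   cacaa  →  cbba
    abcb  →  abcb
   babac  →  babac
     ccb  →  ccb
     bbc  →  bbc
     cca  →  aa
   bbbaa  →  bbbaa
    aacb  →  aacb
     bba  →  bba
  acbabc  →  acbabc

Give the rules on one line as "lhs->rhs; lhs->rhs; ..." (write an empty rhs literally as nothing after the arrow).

aca->bb; cca->aa

  | cacaa => cbba
  | abcb
  | babac
  | ccb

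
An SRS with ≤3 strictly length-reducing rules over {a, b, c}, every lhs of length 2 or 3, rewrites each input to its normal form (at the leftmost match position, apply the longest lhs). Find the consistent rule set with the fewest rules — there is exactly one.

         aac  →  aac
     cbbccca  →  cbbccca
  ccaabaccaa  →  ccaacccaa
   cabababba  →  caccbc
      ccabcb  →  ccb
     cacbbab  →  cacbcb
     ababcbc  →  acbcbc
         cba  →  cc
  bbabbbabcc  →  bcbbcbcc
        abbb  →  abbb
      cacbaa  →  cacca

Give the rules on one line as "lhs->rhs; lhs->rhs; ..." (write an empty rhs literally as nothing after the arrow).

  | aac
  | cbbccca
  | ccaabaccaa => ccaacccaa
  | cabababba => cacbabba => caccbba => caccbc

abc->; ba->c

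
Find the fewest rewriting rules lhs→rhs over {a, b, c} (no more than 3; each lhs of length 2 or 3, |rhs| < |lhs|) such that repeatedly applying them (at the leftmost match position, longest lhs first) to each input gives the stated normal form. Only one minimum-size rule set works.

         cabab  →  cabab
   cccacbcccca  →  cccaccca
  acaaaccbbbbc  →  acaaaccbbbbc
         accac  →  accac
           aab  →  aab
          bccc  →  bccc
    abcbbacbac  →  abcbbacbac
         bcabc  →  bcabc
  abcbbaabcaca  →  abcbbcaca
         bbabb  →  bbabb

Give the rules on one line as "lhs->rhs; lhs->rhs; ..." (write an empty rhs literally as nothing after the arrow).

  | cabab
  | cccacbcccca => cccaccca
  | acaaaccbbbbc
  | accac

baa->; cbc->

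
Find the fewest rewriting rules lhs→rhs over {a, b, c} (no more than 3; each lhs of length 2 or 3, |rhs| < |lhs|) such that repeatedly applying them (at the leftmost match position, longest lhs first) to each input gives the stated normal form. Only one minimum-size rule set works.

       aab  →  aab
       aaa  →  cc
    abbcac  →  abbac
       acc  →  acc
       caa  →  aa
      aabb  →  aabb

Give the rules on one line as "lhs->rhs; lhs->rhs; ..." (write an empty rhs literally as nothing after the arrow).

aaa->cc; ca->a

  | aab
  | aaa => cc
  | abbcac => abbac
  | acc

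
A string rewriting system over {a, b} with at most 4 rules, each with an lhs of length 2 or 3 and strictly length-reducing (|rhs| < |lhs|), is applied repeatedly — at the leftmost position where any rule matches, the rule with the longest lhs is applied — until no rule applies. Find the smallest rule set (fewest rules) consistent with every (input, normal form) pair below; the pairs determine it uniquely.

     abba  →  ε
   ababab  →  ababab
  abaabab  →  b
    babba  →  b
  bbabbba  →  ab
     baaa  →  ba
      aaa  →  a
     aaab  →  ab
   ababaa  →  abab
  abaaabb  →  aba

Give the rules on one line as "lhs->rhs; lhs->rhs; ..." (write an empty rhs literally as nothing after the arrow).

  | abba => aa => ε
  | ababab
  | abaabab => abbab => aab => b
  | babba => baa => b

aa->; bb->; bbb->ba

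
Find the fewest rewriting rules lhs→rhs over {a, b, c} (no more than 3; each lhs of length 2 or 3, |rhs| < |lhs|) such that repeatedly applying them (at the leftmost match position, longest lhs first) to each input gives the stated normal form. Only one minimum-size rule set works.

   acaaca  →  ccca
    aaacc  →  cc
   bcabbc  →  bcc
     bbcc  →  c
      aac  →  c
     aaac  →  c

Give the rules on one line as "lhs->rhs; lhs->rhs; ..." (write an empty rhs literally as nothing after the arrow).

ac->c; bbc->a; caa->cc

  | acaaca => caaca => ccca
  | aaacc => aacc => acc => cc
  | bcabbc => bcaa => bcc
  | bbcc => ac => c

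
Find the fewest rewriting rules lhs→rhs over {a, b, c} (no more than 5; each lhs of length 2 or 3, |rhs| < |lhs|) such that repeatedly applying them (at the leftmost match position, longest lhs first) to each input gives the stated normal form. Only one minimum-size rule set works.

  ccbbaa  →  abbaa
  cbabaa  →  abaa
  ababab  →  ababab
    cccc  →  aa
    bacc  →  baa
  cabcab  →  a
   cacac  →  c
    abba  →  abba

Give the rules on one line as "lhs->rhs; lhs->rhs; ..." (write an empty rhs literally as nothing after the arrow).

  | ccbbaa => abbaa
  | cbabaa => abaa
  | ababab
  | cccc => acc => aa

bca->ac; ca->; cb->; cc->a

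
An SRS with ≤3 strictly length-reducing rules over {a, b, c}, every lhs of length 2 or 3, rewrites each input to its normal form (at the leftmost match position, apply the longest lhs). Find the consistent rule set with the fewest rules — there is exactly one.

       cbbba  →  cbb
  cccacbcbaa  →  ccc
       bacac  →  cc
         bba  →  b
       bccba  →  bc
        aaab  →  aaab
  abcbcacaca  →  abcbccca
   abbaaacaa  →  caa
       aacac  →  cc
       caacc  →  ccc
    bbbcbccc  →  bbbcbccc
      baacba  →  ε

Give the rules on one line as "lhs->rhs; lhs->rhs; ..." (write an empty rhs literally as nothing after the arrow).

  | cbbba => cbb
  | cccacbcbaa => ccccbcbaa => ccccba => ccc
  | bacac => cac => cc
  | bba => b

ac->c; ba->; cba->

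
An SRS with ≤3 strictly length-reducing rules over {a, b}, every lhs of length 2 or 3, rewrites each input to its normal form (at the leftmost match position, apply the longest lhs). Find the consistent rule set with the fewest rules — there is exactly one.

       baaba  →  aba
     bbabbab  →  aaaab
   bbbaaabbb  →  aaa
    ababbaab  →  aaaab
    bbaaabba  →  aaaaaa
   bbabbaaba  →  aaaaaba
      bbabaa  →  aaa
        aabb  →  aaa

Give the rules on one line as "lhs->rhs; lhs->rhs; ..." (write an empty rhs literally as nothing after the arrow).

baa->a; bb->a; bbb->

  | baaba => aba
  | bbabbab => aabbab => aaaab
  | bbbaaabbb => aaabbb => aaa
  | ababbaab => abaaaab => aaaab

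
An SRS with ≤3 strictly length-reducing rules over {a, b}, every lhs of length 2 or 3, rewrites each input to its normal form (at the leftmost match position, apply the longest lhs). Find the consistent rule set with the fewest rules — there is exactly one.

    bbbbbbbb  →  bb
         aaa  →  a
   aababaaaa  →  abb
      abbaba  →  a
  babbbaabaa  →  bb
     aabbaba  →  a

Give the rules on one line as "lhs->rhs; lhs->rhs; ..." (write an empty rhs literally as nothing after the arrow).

  | bbbbbbbb => bbbbb => bb
  | aaa => aa => a
  | aababaaaa => ababaaaa => abbaaaa => abbaaa => abbaa => abba => abb
  | abbaba => abbba => aa => a

aa->a; ba->b; bbb->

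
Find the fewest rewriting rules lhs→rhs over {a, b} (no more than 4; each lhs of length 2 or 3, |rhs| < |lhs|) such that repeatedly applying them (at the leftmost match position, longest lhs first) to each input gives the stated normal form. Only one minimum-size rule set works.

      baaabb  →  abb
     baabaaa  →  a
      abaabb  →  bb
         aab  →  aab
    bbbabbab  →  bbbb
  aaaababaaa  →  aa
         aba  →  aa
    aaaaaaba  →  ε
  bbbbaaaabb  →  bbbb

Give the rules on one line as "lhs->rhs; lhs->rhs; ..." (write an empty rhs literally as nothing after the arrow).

  | baaabb => abb
  | baabaaa => baaa => a
  | abaabb => aaabb => bb
  | aab

aaa->; aba->aa; ba->; baa->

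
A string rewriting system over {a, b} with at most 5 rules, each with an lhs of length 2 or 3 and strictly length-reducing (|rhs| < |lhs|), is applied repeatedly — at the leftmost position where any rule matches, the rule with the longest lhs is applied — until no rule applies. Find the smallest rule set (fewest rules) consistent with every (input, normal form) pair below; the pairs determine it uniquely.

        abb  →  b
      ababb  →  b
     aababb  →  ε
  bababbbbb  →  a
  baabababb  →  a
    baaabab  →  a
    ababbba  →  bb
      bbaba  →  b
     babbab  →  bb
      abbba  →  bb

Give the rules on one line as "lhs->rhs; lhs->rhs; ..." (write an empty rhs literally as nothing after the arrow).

  | abb => b
  | ababb => abb => b
  | aababb => bbabb => bbbb => ab => ε
  | bababbbbb => bbabbbbb => bbbbbbb => abbbb => bbb => a

aa->b; ab->; ba->b; bbb->a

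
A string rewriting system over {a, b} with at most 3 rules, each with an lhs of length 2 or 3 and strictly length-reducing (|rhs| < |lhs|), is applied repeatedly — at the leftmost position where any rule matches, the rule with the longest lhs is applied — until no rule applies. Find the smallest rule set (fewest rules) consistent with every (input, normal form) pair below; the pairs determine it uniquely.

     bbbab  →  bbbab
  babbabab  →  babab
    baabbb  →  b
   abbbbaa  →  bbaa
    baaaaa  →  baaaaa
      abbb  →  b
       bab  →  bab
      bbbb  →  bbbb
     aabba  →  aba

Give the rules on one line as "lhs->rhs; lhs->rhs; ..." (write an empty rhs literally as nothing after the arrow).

aab->a; abb->

  | bbbab
  | babbabab => babab
  | baabbb => babb => b
  | abbbbaa => bbaa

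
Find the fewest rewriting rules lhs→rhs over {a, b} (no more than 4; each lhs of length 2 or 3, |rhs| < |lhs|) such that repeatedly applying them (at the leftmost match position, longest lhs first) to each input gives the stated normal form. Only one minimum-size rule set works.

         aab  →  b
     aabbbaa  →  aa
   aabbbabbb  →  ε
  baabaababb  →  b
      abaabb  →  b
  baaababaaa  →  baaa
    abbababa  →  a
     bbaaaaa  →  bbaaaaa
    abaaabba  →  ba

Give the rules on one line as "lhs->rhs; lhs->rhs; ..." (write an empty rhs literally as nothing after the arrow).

ab->b; bab->; bbb->

  | aab => ab => b
  | aabbbaa => abbbaa => bbbaa => aa
  | aabbbabbb => abbbabbb => bbbabbb => abbb => bbb => ε
  | baabaababb => babaababb => aababb => ababb => babb => b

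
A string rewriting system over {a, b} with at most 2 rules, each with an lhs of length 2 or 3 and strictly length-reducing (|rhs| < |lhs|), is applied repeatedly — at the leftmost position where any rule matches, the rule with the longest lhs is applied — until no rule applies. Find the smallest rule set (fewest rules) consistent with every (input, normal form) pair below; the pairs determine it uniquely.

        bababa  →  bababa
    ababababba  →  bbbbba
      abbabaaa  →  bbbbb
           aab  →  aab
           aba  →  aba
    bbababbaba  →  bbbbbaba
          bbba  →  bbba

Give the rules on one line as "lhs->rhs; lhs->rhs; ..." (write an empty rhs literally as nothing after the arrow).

  | bababa
  | ababababba => abababbba => ababbbba => abbbbba => bbbbba
  | abbabaaa => bbabaaa => bbabbb => bbbbb
  | aab

aaa->bb; abb->bb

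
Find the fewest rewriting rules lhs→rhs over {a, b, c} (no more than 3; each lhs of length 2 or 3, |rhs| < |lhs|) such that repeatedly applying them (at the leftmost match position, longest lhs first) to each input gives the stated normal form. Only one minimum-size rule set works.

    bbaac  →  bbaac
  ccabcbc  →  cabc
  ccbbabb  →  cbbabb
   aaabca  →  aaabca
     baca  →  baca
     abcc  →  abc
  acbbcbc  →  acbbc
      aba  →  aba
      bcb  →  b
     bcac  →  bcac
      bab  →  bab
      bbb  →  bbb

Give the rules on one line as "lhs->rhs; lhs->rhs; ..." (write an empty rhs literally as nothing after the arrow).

  | bbaac
  | ccabcbc => cabcbc => cabc
  | ccbbabb => cbbabb
  | aaabca

bcb->b; cc->c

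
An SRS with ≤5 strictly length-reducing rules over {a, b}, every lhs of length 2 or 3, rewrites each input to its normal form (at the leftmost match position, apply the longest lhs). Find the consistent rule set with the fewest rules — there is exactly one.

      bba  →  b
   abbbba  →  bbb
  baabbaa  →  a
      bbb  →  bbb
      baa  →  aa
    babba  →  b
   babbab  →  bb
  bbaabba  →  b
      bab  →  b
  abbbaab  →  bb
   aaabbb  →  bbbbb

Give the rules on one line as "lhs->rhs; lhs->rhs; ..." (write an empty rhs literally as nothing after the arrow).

aaa->bb; ab->b; ba->a; bba->b

  | bba => b
  | abbbba => bbbba => bbb
  | baabbaa => aabbaa => abbaa => bbaa => ba => a
  | bbb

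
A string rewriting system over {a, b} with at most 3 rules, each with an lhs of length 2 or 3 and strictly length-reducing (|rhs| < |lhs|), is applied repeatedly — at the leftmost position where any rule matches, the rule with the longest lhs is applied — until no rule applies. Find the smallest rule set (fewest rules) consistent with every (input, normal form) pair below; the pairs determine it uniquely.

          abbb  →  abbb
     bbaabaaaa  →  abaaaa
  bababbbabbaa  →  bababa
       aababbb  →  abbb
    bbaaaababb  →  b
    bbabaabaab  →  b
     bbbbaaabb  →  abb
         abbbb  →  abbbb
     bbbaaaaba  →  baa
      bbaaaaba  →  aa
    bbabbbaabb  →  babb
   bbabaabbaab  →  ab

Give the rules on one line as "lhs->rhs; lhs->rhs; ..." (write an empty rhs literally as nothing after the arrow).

aab->; bba->

  | abbb
  | bbaabaaaa => abaaaa
  | bababbbabbaa => bababbbaa => bababa
  | aababbb => abbb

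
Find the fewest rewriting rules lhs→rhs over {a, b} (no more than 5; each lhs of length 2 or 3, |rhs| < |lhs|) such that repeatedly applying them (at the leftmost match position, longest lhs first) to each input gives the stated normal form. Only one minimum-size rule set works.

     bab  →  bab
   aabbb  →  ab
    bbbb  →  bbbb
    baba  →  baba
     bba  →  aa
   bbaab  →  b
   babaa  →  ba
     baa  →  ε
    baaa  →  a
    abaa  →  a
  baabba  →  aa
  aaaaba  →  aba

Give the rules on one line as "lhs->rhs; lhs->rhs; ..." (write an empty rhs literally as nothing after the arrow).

aaa->; abb->; baa->; bba->aa

  | bab
  | aabbb => ab
  | bbbb
  | baba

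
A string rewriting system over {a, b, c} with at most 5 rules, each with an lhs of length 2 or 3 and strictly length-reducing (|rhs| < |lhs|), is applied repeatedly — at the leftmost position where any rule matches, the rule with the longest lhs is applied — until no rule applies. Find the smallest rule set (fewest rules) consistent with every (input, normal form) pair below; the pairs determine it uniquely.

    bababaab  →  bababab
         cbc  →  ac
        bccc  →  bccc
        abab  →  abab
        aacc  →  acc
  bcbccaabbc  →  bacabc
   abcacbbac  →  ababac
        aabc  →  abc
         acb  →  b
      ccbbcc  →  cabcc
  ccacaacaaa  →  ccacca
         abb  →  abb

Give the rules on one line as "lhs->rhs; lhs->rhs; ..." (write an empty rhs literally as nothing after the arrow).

aa->a; acb->b; caa->c; cb->a

  | bababaab => bababab
  | cbc => ac
  | bccc
  | abab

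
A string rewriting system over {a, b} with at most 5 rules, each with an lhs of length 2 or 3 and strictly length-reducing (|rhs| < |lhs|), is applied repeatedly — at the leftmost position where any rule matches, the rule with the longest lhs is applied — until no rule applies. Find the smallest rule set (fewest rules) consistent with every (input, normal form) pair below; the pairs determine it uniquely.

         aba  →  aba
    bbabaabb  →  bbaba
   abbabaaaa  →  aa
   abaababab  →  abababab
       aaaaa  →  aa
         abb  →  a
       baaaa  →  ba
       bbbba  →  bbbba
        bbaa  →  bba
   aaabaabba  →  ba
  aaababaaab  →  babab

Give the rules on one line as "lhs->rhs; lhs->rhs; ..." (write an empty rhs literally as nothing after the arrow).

  | aba
  | bbabaabb => bbababb => bbaba
  | abbabaaaa => aabaaaa => aaaaa => aa
  | abaababab => abababab

aaa->; aab->a; abb->a; baa->ba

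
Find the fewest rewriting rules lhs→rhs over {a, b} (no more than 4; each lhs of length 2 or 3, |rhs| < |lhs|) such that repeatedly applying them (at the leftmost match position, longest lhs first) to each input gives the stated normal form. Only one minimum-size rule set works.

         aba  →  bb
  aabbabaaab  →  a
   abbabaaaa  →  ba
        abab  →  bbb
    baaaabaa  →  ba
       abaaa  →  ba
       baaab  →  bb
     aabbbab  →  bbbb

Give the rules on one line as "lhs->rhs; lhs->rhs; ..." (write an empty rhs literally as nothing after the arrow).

aa->b; aba->bb; bab->a; bba->b

  | aba => bb
  | aabbabaaab => bbbabaaab => bbbaaab => bbaab => bab => a
  | abbabaaaa => abbaaaa => abaaa => bbaa => ba
  | abab => bbb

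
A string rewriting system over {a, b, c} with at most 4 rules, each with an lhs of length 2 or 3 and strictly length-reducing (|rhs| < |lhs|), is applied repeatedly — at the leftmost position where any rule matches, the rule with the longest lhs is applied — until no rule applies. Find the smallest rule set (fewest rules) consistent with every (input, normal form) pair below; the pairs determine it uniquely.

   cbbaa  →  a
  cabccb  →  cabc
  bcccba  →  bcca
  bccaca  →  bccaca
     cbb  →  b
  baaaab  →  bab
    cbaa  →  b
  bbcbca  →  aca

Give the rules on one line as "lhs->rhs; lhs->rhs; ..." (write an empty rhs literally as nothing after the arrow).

  | cbbaa => baa => bb => a
  | cabccb => cabc
  | bcccba => bcca
  | bccaca

aa->b; bb->a; cb->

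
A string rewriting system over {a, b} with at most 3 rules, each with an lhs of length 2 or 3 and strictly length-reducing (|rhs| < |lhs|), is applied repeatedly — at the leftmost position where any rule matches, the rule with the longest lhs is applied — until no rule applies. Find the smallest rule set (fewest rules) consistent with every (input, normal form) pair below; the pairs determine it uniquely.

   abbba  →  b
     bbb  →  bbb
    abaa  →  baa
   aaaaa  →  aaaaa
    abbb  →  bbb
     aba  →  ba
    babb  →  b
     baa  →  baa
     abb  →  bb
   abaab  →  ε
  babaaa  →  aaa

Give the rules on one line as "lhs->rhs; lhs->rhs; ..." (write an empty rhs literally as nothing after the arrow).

  | abbba => bbba => b
  | bbb
  | abaa => baa
  | aaaaa

ab->b; bab->; bba->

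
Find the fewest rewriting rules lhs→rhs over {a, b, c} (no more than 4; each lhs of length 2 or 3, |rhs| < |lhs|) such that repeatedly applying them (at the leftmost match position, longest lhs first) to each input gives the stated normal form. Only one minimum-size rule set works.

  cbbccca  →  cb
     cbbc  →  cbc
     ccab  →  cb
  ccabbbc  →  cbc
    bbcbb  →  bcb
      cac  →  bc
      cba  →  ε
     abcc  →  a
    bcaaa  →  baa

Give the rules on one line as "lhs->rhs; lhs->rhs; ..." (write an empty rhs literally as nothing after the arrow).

  | cbbccca => cbccca => cca => cb
  | cbbc => cbc
  | ccab => cbb => cb
  | ccabbbc => cbbbbc => cbbbc => cbbc => cbc

bb->b; bcc->; ca->b; cba->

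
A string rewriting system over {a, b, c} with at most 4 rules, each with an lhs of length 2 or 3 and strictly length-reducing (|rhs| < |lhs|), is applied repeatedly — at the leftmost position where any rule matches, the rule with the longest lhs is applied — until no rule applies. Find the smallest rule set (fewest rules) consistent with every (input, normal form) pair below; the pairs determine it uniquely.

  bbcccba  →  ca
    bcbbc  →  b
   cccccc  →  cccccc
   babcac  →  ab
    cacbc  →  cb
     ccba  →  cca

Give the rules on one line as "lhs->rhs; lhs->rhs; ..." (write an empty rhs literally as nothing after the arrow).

ac->b; ba->a; bc->

  | bbcccba => bccba => cba => ca
  | bcbbc => bbc => b
  | cccccc
  | babcac => abcac => aac => ab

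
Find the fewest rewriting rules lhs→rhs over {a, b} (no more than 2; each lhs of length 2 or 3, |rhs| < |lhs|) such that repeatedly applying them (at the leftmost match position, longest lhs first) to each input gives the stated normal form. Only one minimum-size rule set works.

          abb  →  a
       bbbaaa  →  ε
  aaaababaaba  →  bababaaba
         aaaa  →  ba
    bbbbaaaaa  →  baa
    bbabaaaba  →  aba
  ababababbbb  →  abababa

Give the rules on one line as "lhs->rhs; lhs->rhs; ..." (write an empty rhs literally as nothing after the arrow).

aaa->b; bb->

  | abb => a
  | bbbaaa => baaa => bb => ε
  | aaaababaaba => bababaaba
  | aaaa => ba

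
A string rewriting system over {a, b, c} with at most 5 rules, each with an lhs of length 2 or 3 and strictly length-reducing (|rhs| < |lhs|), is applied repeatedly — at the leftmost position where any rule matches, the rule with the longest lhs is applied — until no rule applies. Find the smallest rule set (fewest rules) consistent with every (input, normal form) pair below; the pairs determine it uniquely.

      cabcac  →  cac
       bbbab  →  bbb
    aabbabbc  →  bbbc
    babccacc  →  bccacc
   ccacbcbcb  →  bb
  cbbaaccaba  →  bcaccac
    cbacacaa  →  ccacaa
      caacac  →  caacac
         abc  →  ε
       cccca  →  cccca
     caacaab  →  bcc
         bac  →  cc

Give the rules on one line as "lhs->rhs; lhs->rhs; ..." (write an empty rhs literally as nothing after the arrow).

aab->bc; abc->; ba->c; cb->b

  | cabcac => cac
  | bbbab => bbcb => bbb
  | aabbabbc => bcbabbc => bbabbc => bcbbc => bbbc
  | babccacc => cbccacc => bccacc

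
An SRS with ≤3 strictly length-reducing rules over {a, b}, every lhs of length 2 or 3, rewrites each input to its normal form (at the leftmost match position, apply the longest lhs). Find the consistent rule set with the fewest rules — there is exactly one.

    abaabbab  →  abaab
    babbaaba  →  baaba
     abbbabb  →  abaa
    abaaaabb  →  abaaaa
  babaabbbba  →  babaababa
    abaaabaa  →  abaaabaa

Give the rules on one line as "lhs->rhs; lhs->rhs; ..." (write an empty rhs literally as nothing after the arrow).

  | abaabbab => abaab
  | babbaaba => baaba
  | abbbabb => abaabb => abaa
  | abaaaabb => abaaaa

bb->; bba->; bbb->ba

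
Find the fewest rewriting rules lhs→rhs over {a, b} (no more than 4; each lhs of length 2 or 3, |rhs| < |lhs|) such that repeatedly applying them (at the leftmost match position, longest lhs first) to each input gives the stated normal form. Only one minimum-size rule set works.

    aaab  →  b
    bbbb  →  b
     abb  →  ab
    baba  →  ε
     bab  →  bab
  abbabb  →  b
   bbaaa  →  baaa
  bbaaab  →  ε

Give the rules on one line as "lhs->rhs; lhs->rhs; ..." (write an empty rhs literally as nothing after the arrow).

  | aaab => aba => bb => b
  | bbbb => b
  | abb => ab
  | baba => bbb => ε

aab->ba; aba->bb; bb->b; bbb->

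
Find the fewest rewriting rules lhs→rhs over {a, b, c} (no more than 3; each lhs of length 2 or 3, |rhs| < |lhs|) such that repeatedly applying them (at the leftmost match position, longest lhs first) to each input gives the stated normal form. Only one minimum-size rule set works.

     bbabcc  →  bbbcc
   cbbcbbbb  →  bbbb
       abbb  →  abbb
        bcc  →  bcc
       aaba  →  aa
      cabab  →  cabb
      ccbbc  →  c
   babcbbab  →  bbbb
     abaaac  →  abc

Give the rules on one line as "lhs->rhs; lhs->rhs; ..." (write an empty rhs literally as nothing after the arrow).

  | bbabcc => bbbcc
  | cbbcbbbb => bcbbbb => bbbb
  | abbb
  | bcc

aab->a; ba->b; cb->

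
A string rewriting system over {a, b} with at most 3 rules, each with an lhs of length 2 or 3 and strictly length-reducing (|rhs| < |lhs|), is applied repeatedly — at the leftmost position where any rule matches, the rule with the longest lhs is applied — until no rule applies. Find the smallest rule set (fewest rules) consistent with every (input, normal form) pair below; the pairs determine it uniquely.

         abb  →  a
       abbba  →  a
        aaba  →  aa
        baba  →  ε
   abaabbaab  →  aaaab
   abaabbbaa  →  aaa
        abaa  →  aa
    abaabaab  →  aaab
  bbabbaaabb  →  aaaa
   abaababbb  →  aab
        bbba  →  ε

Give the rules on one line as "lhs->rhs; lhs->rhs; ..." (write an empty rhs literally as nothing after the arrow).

  | abb => a
  | abbba => aba => a
  | aaba => aa
  | baba => ba => ε

ba->; bb->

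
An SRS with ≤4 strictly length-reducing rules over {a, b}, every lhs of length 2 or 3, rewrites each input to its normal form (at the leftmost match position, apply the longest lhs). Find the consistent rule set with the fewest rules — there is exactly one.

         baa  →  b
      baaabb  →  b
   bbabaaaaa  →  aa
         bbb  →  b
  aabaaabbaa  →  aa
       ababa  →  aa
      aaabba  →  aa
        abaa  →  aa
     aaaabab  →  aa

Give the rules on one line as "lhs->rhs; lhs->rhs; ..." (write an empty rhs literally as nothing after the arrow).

  | baa => ba => b
  | baaabb => baabb => babb => bbb => b
  | bbabaaaaa => abaaaaa => aaaaaa => aaaaa => aaaa => aaa => aa
  | bbb => b

aaa->aa; ab->a; ba->b; bb->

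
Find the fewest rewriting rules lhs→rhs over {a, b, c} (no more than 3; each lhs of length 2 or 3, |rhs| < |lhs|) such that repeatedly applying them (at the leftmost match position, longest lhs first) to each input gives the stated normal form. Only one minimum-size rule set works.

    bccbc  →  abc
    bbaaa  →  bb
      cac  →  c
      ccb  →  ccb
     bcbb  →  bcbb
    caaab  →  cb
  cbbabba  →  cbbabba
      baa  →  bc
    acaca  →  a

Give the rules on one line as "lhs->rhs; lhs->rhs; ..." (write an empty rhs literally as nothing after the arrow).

aa->c; bcc->a; ca->

  | bccbc => abc
  | bbaaa => bbca => bb
  | cac => c
  | ccb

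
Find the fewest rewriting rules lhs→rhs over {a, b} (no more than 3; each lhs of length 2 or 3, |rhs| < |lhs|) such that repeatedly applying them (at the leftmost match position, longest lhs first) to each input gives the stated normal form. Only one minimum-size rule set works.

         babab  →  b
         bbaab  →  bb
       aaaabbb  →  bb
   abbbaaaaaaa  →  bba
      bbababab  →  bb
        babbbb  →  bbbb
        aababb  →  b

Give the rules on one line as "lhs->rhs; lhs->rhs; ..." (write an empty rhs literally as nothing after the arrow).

aa->a; ab->

  | babab => bab => b
  | bbaab => bbab => bb
  | aaaabbb => aaabbb => aabbb => abbb => bb
  | abbbaaaaaaa => bbaaaaaaa => bbaaaaaa => bbaaaaa => bbaaaa => bbaaa => bbaa => bba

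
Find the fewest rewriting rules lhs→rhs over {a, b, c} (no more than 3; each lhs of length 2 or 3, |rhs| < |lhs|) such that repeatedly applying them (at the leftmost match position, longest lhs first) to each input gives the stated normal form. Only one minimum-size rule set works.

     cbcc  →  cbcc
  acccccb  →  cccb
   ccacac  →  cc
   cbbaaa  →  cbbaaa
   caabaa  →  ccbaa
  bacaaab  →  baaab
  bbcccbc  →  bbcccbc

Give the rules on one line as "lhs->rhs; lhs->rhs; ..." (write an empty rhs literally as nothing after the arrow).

ac->; acc->; caa->cc

  | cbcc
  | acccccb => cccb
  | ccacac => ccac => cc
  | cbbaaa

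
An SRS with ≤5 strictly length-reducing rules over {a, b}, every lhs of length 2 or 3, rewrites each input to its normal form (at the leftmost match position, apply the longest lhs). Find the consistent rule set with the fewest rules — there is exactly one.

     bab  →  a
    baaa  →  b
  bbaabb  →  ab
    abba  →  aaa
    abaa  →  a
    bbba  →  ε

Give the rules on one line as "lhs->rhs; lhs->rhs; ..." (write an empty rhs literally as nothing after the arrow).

aab->; aba->; ba->b; bb->a

  | bab => bb => a
  | baaa => baa => ba => b
  | bbaabb => aaabb => ab
  | abba => aaa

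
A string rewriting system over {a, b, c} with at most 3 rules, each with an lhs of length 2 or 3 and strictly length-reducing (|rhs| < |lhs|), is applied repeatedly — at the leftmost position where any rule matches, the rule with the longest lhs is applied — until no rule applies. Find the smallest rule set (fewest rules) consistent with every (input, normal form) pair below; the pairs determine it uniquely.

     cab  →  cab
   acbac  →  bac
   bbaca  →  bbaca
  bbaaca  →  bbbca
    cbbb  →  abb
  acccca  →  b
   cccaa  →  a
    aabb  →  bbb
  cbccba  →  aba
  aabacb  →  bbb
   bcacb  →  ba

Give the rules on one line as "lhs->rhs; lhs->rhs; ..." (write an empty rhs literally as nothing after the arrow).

  | cab
  | acbac => aaac => bac
  | bbaca
  | bbaaca => bbbca

aa->b; cb->a; cc->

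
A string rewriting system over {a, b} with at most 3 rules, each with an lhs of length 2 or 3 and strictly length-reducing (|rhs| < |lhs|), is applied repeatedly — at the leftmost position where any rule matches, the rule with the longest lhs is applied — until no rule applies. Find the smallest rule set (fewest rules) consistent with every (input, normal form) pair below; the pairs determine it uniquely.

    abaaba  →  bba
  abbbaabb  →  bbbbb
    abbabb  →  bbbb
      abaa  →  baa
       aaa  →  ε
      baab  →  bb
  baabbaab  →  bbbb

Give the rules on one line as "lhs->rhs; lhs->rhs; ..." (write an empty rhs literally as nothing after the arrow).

  | abaaba => baaba => baba => bba
  | abbbaabb => bbbaabb => bbbabb => bbbbb
  | abbabb => bbabb => bbbb
  | abaa => baa

aaa->; ab->b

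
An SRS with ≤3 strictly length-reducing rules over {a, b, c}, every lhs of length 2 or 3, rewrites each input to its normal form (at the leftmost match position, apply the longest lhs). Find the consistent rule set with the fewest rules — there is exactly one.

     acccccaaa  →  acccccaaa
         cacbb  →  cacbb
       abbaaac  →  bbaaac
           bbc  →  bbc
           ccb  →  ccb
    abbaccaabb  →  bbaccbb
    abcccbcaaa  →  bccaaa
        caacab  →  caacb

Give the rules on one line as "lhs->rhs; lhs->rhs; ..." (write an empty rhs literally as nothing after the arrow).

ab->b; cbc->

  | acccccaaa
  | cacbb
  | abbaaac => bbaaac
  | bbc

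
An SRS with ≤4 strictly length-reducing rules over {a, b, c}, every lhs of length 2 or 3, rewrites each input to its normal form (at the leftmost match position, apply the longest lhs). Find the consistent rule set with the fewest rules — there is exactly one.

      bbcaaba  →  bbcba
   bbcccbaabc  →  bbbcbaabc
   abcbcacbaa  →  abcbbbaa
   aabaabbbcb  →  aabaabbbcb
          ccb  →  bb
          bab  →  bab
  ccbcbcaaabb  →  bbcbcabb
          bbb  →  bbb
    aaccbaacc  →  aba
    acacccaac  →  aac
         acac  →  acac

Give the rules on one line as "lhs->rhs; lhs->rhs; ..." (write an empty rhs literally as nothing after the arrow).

acb->cb; acc->; caa->c; cc->b

  | bbcaaba => bbcba
  | bbcccbaabc => bbbcbaabc
  | abcbcacbaa => abcbccbaa => abcbbbaa
  | aabaabbbcb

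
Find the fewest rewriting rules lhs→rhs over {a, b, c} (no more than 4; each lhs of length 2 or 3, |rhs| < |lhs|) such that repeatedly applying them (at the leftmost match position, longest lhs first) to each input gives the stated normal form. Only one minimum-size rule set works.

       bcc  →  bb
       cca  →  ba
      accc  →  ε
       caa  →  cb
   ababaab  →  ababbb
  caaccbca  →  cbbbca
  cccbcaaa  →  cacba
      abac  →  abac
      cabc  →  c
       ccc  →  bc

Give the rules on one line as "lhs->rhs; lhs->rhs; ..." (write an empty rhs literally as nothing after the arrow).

aa->b; abc->; bcb->ca; cc->b

  | bcc => bb
  | cca => ba
  | accc => abc => ε
  | caa => cb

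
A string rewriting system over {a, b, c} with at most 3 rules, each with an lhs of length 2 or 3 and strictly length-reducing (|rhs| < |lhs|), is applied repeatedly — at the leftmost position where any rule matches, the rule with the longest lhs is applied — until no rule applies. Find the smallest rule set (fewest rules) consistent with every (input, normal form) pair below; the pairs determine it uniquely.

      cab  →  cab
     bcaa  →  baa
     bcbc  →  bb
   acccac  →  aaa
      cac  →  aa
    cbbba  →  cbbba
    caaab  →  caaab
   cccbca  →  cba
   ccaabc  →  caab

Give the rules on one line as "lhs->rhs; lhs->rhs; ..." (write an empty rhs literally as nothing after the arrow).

  | cab
  | bcaa => baa
  | bcbc => bbc => bb
  | acccac => accac => acac => aaa

bc->b; cac->aa; cc->c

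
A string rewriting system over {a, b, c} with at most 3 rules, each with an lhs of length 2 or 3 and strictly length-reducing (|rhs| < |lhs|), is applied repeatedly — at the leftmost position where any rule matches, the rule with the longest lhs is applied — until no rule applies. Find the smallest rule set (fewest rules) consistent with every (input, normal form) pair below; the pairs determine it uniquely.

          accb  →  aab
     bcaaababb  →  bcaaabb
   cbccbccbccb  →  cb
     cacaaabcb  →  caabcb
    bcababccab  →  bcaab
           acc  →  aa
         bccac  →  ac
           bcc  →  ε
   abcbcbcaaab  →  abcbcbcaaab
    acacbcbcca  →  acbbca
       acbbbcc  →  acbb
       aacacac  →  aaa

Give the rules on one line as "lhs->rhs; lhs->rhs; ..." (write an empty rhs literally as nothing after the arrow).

  | accb => aab
  | bcaaababb => bcaaabb
  | cbccbccbccb => cbabccbccb => cbccbccb => cbabccb => cbccb => cbab => cb
  | cacaaabcb => cbaaabcb => caabcb

ba->; cac->cb; cc->a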